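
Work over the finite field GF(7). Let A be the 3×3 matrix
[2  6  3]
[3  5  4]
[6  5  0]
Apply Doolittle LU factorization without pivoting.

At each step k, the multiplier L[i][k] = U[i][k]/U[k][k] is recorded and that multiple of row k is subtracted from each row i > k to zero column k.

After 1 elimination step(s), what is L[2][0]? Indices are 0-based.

L[2][0] = 3

Step 1: pivot at (0,0) is 2.
  row1 ← row1 − (5)·row0  ⇒  L[1][0]=5, U row1=(0, 3, 3)
  row2 ← row2 − (3)·row0  ⇒  L[2][0]=3, U row2=(0, 1, 5)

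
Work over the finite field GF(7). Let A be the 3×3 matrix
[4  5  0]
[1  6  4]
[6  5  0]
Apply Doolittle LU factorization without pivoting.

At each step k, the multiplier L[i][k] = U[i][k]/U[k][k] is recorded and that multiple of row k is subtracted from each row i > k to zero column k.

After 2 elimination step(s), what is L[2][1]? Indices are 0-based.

Step 1: pivot at (0,0) is 4.
  row1 ← row1 − (2)·row0  ⇒  L[1][0]=2, U row1=(0, 3, 4)
  row2 ← row2 − (5)·row0  ⇒  L[2][0]=5, U row2=(0, 1, 0)
Step 2: pivot at (1,1) is 3.
  row2 ← row2 − (5)·row1  ⇒  L[2][1]=5, U row2=(0, 0, 1)

L[2][1] = 5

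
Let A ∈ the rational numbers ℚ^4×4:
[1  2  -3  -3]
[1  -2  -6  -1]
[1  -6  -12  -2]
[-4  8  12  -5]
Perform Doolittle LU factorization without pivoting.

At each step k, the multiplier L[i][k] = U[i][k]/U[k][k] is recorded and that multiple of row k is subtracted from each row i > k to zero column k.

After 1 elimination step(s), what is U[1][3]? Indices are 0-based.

Step 1: pivot at (0,0) is 1.
  row1 ← row1 − (1)·row0  ⇒  L[1][0]=1, U row1=(0, -4, -3, 2)
  row2 ← row2 − (1)·row0  ⇒  L[2][0]=1, U row2=(0, -8, -9, 1)
  row3 ← row3 − (-4)·row0  ⇒  L[3][0]=-4, U row3=(0, 16, 0, -17)

U[1][3] = 2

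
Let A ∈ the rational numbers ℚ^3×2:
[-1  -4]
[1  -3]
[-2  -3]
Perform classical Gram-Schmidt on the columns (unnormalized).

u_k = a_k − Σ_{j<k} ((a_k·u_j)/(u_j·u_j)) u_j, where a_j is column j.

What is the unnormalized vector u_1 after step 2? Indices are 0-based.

Step 1: u_0 = a_0 = (-1, 1, -2).
Step 2: u_1 = a_1 − (7/6)·u_0 = (-17/6, -25/6, -2/3).

u_1 = (-17/6, -25/6, -2/3)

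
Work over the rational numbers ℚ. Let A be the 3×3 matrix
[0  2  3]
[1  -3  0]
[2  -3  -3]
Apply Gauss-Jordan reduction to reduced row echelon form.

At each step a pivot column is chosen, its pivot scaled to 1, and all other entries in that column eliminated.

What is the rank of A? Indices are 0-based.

[1] R0 <-> R1
[1] R0 /= 1  ⇒  (1, -3, 0)
     R2 -= 2·R0  ⇒  (0, 3, -3)
[2] R1 /= 2  ⇒  (0, 1, 3/2)
     R0 -= -3·R1  ⇒  (1, 0, 9/2)
     R2 -= 3·R1  ⇒  (0, 0, -15/2)
[3] R2 /= -15/2  ⇒  (0, 0, 1)
     R0 -= 9/2·R2  ⇒  (1, 0, 0)
     R1 -= 3/2·R2  ⇒  (0, 1, 0)

rank = 3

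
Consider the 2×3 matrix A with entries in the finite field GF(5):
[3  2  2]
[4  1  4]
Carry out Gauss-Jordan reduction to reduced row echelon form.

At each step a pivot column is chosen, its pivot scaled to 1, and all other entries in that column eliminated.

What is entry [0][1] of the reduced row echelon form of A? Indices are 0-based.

M[0][1] = 4

step 1: normalize row 0 (÷3) = (1, 4, 4)
  row 1: subtract 4×row0 = (0, 0, 3)
skip col 1 (zero from row 1)
step 2: normalize row 1 (÷3) = (0, 0, 1)
  row 0: subtract 4×row1 = (1, 4, 0)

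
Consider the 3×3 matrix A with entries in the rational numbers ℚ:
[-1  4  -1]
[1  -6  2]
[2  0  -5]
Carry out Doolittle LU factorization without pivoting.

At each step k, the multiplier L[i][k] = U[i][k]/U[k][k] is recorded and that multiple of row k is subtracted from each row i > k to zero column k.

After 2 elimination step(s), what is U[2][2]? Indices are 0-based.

[col 0] pivot -1
  R1 -= -1*R0 → (0, -2, 1)  (L[1][0] := -1)
  R2 -= -2*R0 → (0, 8, -7)  (L[2][0] := -2)
[col 1] pivot -2
  R2 -= -4*R1 → (0, 0, -3)  (L[2][1] := -4)

U[2][2] = -3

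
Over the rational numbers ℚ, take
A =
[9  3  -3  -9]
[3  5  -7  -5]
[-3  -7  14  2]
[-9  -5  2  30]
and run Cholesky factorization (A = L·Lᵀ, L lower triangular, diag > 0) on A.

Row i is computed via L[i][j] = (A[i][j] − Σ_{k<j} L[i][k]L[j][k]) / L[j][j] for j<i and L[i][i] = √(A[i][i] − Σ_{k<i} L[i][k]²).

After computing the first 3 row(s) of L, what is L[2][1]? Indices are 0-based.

L[2][1] = -3

Step 1: L[0][0] = √(9) = 3.
  L[1][0] = (3) / L[0][0] = 1.
Step 2: L[1][1] = √(4) = 2.
  L[2][0] = (-3) / L[0][0] = -1.
  L[2][1] = (-6) / L[1][1] = -3.
Step 3: L[2][2] = √(4) = 2.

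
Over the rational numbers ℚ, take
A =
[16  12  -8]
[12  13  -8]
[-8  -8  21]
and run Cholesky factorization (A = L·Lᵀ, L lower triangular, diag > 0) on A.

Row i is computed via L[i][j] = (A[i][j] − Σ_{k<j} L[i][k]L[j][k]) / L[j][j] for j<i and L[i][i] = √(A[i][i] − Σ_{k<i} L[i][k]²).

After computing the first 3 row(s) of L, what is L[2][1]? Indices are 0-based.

Step 1: L[0][0] = √(16) = 4.
  L[1][0] = (12) / L[0][0] = 3.
Step 2: L[1][1] = √(4) = 2.
  L[2][0] = (-8) / L[0][0] = -2.
  L[2][1] = (-2) / L[1][1] = -1.
Step 3: L[2][2] = √(16) = 4.

L[2][1] = -1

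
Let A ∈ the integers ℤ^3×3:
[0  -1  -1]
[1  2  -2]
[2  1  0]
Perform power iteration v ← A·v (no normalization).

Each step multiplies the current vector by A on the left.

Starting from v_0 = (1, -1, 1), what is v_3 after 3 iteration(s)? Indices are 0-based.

v_0 = (1, -1, 1).
v_1 = A·v_0 = (0, -3, 1).
v_2 = A·v_1 = (2, -8, -3).
v_3 = A·v_2 = (11, -8, -4).

v_3 = (11, -8, -4)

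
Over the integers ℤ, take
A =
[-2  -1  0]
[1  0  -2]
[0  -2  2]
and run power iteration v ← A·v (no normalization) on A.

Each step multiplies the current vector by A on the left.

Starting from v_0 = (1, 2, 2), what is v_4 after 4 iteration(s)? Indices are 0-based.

v_0 = (1, 2, 2).
v_1 = A·v_0 = (-4, -3, 0).
v_2 = A·v_1 = (11, -4, 6).
v_3 = A·v_2 = (-18, -1, 20).
v_4 = A·v_3 = (37, -58, 42).

v_4 = (37, -58, 42)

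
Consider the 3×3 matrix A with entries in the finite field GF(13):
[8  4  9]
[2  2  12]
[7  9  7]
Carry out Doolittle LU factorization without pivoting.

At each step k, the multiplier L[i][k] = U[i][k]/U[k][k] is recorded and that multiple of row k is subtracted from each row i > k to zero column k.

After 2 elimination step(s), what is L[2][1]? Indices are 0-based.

Step 1: pivot at (0,0) is 8.
  row1 ← row1 − (10)·row0  ⇒  L[1][0]=10, U row1=(0, 1, 0)
  row2 ← row2 − (9)·row0  ⇒  L[2][0]=9, U row2=(0, 12, 4)
Step 2: pivot at (1,1) is 1.
  row2 ← row2 − (12)·row1  ⇒  L[2][1]=12, U row2=(0, 0, 4)

L[2][1] = 12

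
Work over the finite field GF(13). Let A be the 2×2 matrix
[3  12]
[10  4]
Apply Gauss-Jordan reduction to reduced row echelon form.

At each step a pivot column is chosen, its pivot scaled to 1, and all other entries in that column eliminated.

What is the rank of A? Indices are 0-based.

rank = 2

[1] R0 /= 3  ⇒  (1, 4)
     R1 -= 10·R0  ⇒  (0, 3)
[2] R1 /= 3  ⇒  (0, 1)
     R0 -= 4·R1  ⇒  (1, 0)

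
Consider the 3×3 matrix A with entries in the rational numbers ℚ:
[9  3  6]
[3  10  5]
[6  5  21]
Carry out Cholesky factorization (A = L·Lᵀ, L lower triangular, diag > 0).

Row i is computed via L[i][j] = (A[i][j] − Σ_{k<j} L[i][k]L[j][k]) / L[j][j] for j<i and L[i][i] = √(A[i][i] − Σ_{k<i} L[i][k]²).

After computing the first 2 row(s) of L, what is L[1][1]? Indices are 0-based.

L[1][1] = 3

Step 1: L[0][0] = √(9) = 3.
  L[1][0] = (3) / L[0][0] = 1.
Step 2: L[1][1] = √(9) = 3.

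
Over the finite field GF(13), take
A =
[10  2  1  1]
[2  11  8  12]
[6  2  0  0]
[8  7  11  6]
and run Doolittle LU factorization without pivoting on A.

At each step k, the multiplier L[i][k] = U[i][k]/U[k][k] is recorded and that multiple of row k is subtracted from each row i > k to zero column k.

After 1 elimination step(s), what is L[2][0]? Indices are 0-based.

L[2][0] = 11

k=0: U[0][0]=10
  eliminate (1,0): mult=8, new row 1: (0, 8, 0, 4); set L[1][0]=8
  eliminate (2,0): mult=11, new row 2: (0, 6, 2, 2); set L[2][0]=11
  eliminate (3,0): mult=6, new row 3: (0, 8, 5, 0); set L[3][0]=6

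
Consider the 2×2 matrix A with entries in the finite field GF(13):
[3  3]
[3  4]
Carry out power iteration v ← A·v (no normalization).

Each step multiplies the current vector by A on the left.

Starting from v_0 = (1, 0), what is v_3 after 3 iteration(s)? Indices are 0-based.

v_0 = (1, 0).
v_1 = A·v_0 = (3, 3).
v_2 = A·v_1 = (5, 8).
v_3 = A·v_2 = (0, 8).

v_3 = (0, 8)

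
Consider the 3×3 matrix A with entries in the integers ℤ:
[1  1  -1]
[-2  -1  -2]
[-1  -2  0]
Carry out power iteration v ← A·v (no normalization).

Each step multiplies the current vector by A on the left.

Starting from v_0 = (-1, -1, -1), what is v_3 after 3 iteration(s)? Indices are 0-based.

v_0 = (-1, -1, -1).
v_1 = A·v_0 = (-1, 5, 3).
v_2 = A·v_1 = (1, -9, -9).
v_3 = A·v_2 = (1, 25, 17).

v_3 = (1, 25, 17)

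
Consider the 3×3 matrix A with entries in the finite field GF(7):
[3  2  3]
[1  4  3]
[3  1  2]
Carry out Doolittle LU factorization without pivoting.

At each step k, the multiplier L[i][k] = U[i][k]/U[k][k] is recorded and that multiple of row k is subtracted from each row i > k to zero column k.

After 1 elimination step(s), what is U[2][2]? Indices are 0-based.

U[2][2] = 6

[col 0] pivot 3
  R1 -= 5*R0 → (0, 1, 2)  (L[1][0] := 5)
  R2 -= 1*R0 → (0, 6, 6)  (L[2][0] := 1)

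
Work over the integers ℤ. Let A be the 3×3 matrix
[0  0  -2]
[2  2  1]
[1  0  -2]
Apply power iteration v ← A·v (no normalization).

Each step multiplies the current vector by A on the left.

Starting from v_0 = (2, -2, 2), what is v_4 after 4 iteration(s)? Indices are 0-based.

v_0 = (2, -2, 2).
v_1 = A·v_0 = (-4, 2, -2).
v_2 = A·v_1 = (4, -6, 0).
v_3 = A·v_2 = (0, -4, 4).
v_4 = A·v_3 = (-8, -4, -8).

v_4 = (-8, -4, -8)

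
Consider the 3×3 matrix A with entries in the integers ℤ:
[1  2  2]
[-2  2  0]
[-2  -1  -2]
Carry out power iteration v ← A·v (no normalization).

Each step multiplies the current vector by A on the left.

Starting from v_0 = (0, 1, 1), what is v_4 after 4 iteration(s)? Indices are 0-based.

v_0 = (0, 1, 1).
v_1 = A·v_0 = (4, 2, -3).
v_2 = A·v_1 = (2, -4, -4).
v_3 = A·v_2 = (-14, -12, 8).
v_4 = A·v_3 = (-22, 4, 24).

v_4 = (-22, 4, 24)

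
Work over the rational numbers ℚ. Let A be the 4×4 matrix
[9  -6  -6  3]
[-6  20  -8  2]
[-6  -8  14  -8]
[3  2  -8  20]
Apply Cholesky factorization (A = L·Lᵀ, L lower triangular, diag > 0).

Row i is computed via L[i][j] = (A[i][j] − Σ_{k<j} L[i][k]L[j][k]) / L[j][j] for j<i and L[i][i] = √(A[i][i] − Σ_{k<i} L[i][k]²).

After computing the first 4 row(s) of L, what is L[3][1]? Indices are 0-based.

L[3][1] = 1

Step 1: L[0][0] = √(9) = 3.
  L[1][0] = (-6) / L[0][0] = -2.
Step 2: L[1][1] = √(16) = 4.
  L[2][0] = (-6) / L[0][0] = -2.
  L[2][1] = (-12) / L[1][1] = -3.
Step 3: L[2][2] = √(1) = 1.
  L[3][0] = (3) / L[0][0] = 1.
  L[3][1] = (4) / L[1][1] = 1.
  L[3][2] = (-3) / L[2][2] = -3.
Step 4: L[3][3] = √(9) = 3.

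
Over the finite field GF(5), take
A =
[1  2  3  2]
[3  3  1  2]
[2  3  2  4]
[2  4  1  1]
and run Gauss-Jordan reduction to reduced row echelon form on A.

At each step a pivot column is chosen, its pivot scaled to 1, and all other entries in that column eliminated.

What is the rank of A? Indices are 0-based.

step 1: normalize row 0 (÷1) = (1, 2, 3, 2)
  row 1: subtract 3×row0 = (0, 2, 2, 1)
  row 2: subtract 2×row0 = (0, 4, 1, 0)
  row 3: subtract 2×row0 = (0, 0, 0, 2)
step 2: normalize row 1 (÷2) = (0, 1, 1, 3)
  row 0: subtract 2×row1 = (1, 0, 1, 1)
  row 2: subtract 4×row1 = (0, 0, 2, 3)
step 3: normalize row 2 (÷2) = (0, 0, 1, 4)
  row 0: subtract 1×row2 = (1, 0, 0, 2)
  row 1: subtract 1×row2 = (0, 1, 0, 4)
step 4: normalize row 3 (÷2) = (0, 0, 0, 1)
  row 0: subtract 2×row3 = (1, 0, 0, 0)
  row 1: subtract 4×row3 = (0, 1, 0, 0)
  row 2: subtract 4×row3 = (0, 0, 1, 0)

rank = 4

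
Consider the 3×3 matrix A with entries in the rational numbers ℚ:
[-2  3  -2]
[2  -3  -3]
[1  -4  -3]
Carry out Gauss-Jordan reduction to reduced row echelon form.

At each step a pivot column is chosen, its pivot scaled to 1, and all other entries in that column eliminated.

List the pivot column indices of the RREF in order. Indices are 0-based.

pivot columns: 0, 1, 2

step 1: normalize row 0 (÷-2) = (1, -3/2, 1)
  row 1: subtract 2×row0 = (0, 0, -5)
  row 2: subtract 1×row0 = (0, -5/2, -4)
step 2: exchange rows 1,2
step 2: normalize row 1 (÷-5/2) = (0, 1, 8/5)
  row 0: subtract -3/2×row1 = (1, 0, 17/5)
step 3: normalize row 2 (÷-5) = (0, 0, 1)
  row 0: subtract 17/5×row2 = (1, 0, 0)
  row 1: subtract 8/5×row2 = (0, 1, 0)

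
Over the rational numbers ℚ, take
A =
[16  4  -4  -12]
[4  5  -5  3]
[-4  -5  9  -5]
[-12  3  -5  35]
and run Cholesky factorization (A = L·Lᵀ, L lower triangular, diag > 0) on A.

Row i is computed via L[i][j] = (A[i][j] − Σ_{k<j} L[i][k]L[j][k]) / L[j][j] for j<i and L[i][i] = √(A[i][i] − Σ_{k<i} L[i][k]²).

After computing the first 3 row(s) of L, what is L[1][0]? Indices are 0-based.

L[1][0] = 1

Step 1: L[0][0] = √(16) = 4.
  L[1][0] = (4) / L[0][0] = 1.
Step 2: L[1][1] = √(4) = 2.
  L[2][0] = (-4) / L[0][0] = -1.
  L[2][1] = (-4) / L[1][1] = -2.
Step 3: L[2][2] = √(4) = 2.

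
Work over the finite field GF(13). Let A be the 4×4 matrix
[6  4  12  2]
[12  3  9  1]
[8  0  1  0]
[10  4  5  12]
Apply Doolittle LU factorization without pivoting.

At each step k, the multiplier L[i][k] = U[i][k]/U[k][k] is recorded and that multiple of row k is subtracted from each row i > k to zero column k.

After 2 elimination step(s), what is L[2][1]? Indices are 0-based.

Step 1: pivot at (0,0) is 6.
  row1 ← row1 − (2)·row0  ⇒  L[1][0]=2, U row1=(0, 8, 11, 10)
  row2 ← row2 − (10)·row0  ⇒  L[2][0]=10, U row2=(0, 12, 11, 6)
  row3 ← row3 − (6)·row0  ⇒  L[3][0]=6, U row3=(0, 6, 11, 0)
Step 2: pivot at (1,1) is 8.
  row2 ← row2 − (8)·row1  ⇒  L[2][1]=8, U row2=(0, 0, 1, 4)
  row3 ← row3 − (4)·row1  ⇒  L[3][1]=4, U row3=(0, 0, 6, 12)

L[2][1] = 8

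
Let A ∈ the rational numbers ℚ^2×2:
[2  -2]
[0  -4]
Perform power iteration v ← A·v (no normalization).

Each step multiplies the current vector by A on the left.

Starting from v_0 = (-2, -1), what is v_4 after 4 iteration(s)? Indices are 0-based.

v_0 = (-2, -1).
v_1 = A·v_0 = (-2, 4).
v_2 = A·v_1 = (-12, -16).
v_3 = A·v_2 = (8, 64).
v_4 = A·v_3 = (-112, -256).

v_4 = (-112, -256)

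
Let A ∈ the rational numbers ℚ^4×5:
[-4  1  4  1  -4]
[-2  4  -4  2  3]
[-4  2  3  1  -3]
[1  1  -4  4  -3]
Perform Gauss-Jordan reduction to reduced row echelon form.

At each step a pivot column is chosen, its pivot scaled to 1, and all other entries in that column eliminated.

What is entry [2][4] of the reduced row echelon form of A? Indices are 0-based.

[1] R0 /= -4  ⇒  (1, -1/4, -1, -1/4, 1)
     R1 -= -2·R0  ⇒  (0, 7/2, -6, 3/2, 5)
     R2 -= -4·R0  ⇒  (0, 1, -1, 0, 1)
     R3 -= 1·R0  ⇒  (0, 5/4, -3, 17/4, -4)
[2] R1 /= 7/2  ⇒  (0, 1, -12/7, 3/7, 10/7)
     R0 -= -1/4·R1  ⇒  (1, 0, -10/7, -1/7, 19/14)
     R2 -= 1·R1  ⇒  (0, 0, 5/7, -3/7, -3/7)
     R3 -= 5/4·R1  ⇒  (0, 0, -6/7, 26/7, -81/14)
[3] R2 /= 5/7  ⇒  (0, 0, 1, -3/5, -3/5)
     R0 -= -10/7·R2  ⇒  (1, 0, 0, -1, 1/2)
     R1 -= -12/7·R2  ⇒  (0, 1, 0, -3/5, 2/5)
     R3 -= -6/7·R2  ⇒  (0, 0, 0, 16/5, -63/10)
[4] R3 /= 16/5  ⇒  (0, 0, 0, 1, -63/32)
     R0 -= -1·R3  ⇒  (1, 0, 0, 0, -47/32)
     R1 -= -3/5·R3  ⇒  (0, 1, 0, 0, -25/32)
     R2 -= -3/5·R3  ⇒  (0, 0, 1, 0, -57/32)

M[2][4] = -57/32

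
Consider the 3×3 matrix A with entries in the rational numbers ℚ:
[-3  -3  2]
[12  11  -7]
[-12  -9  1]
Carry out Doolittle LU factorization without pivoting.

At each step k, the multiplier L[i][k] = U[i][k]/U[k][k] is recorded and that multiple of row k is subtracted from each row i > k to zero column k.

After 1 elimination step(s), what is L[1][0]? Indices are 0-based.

L[1][0] = -4

[col 0] pivot -3
  R1 -= -4*R0 → (0, -1, 1)  (L[1][0] := -4)
  R2 -= 4*R0 → (0, 3, -7)  (L[2][0] := 4)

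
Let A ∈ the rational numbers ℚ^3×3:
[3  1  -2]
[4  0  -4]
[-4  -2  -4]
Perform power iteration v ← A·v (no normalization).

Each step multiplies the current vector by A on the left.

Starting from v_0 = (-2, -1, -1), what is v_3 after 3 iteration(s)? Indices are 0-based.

v_3 = (-161, -76, 452)

v_0 = (-2, -1, -1).
v_1 = A·v_0 = (-5, -4, 14).
v_2 = A·v_1 = (-47, -76, -28).
v_3 = A·v_2 = (-161, -76, 452).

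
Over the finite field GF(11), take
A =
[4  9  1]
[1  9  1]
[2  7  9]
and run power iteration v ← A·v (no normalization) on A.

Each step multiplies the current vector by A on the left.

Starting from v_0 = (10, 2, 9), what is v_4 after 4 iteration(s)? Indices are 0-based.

v_0 = (10, 2, 9).
v_1 = A·v_0 = (1, 4, 5).
v_2 = A·v_1 = (1, 9, 9).
v_3 = A·v_2 = (6, 3, 3).
v_4 = A·v_3 = (10, 3, 5).

v_4 = (10, 3, 5)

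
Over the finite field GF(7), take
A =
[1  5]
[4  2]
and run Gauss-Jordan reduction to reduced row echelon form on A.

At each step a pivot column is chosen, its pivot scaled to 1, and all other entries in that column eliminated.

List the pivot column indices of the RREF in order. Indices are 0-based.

pivot(0,0)=1: scale R0 → (1, 5)
  clear (1,0): R1 −= (4)R0 → (0, 3)
pivot(1,1)=3: scale R1 → (0, 1)
  clear (0,1): R0 −= (5)R1 → (1, 0)

pivot columns: 0, 1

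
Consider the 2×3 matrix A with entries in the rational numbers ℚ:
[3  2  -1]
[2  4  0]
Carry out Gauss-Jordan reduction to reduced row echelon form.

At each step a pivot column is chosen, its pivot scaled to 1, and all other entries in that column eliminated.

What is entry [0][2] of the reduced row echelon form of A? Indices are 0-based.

[1] R0 /= 3  ⇒  (1, 2/3, -1/3)
     R1 -= 2·R0  ⇒  (0, 8/3, 2/3)
[2] R1 /= 8/3  ⇒  (0, 1, 1/4)
     R0 -= 2/3·R1  ⇒  (1, 0, -1/2)

M[0][2] = -1/2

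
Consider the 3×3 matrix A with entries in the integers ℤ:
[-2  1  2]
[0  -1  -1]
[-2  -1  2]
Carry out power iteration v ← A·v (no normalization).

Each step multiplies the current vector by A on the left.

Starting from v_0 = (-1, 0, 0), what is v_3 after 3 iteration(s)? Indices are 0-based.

v_0 = (-1, 0, 0).
v_1 = A·v_0 = (2, 0, 2).
v_2 = A·v_1 = (0, -2, 0).
v_3 = A·v_2 = (-2, 2, 2).

v_3 = (-2, 2, 2)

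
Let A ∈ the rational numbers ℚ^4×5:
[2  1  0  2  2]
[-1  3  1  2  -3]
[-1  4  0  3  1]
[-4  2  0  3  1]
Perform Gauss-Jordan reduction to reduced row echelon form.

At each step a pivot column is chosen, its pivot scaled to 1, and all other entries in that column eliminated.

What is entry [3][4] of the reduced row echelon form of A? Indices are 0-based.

[1] R0 /= 2  ⇒  (1, 1/2, 0, 1, 1)
     R1 -= -1·R0  ⇒  (0, 7/2, 1, 3, -2)
     R2 -= -1·R0  ⇒  (0, 9/2, 0, 4, 2)
     R3 -= -4·R0  ⇒  (0, 4, 0, 7, 5)
[2] R1 /= 7/2  ⇒  (0, 1, 2/7, 6/7, -4/7)
     R0 -= 1/2·R1  ⇒  (1, 0, -1/7, 4/7, 9/7)
     R2 -= 9/2·R1  ⇒  (0, 0, -9/7, 1/7, 32/7)
     R3 -= 4·R1  ⇒  (0, 0, -8/7, 25/7, 51/7)
[3] R2 /= -9/7  ⇒  (0, 0, 1, -1/9, -32/9)
     R0 -= -1/7·R2  ⇒  (1, 0, 0, 5/9, 7/9)
     R1 -= 2/7·R2  ⇒  (0, 1, 0, 8/9, 4/9)
     R3 -= -8/7·R2  ⇒  (0, 0, 0, 31/9, 29/9)
[4] R3 /= 31/9  ⇒  (0, 0, 0, 1, 29/31)
     R0 -= 5/9·R3  ⇒  (1, 0, 0, 0, 8/31)
     R1 -= 8/9·R3  ⇒  (0, 1, 0, 0, -12/31)
     R2 -= -1/9·R3  ⇒  (0, 0, 1, 0, -107/31)

M[3][4] = 29/31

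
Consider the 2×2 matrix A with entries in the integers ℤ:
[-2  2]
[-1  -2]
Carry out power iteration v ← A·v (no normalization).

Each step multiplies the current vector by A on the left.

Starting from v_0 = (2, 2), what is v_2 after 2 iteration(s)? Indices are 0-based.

v_2 = (-12, 12)

v_0 = (2, 2).
v_1 = A·v_0 = (0, -6).
v_2 = A·v_1 = (-12, 12).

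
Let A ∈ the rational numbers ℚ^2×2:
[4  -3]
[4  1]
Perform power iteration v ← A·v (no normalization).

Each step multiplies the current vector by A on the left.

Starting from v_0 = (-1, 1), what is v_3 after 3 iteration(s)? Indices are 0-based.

v_3 = (17, -107)

v_0 = (-1, 1).
v_1 = A·v_0 = (-7, -3).
v_2 = A·v_1 = (-19, -31).
v_3 = A·v_2 = (17, -107).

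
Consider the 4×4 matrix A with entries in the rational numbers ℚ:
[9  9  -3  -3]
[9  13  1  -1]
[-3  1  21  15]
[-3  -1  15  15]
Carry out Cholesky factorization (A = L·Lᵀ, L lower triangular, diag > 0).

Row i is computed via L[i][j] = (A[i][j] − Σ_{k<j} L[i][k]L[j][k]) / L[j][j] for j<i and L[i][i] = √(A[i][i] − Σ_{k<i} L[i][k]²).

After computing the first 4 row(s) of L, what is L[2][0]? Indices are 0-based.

L[2][0] = -1

Step 1: L[0][0] = √(9) = 3.
  L[1][0] = (9) / L[0][0] = 3.
Step 2: L[1][1] = √(4) = 2.
  L[2][0] = (-3) / L[0][0] = -1.
  L[2][1] = (4) / L[1][1] = 2.
Step 3: L[2][2] = √(16) = 4.
  L[3][0] = (-3) / L[0][0] = -1.
  L[3][1] = (2) / L[1][1] = 1.
  L[3][2] = (12) / L[2][2] = 3.
Step 4: L[3][3] = √(4) = 2.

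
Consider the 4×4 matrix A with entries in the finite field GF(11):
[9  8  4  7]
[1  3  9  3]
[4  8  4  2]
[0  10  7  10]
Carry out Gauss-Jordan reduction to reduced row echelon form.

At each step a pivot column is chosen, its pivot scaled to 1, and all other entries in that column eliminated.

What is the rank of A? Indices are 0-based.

pivot(0,0)=9: scale R0 → (1, 7, 9, 2)
  clear (1,0): R1 −= (1)R0 → (0, 7, 0, 1)
  clear (2,0): R2 −= (4)R0 → (0, 2, 1, 5)
pivot(1,1)=7: scale R1 → (0, 1, 0, 8)
  clear (0,1): R0 −= (7)R1 → (1, 0, 9, 1)
  clear (2,1): R2 −= (2)R1 → (0, 0, 1, 0)
  clear (3,1): R3 −= (10)R1 → (0, 0, 7, 7)
pivot(2,2)=1: scale R2 → (0, 0, 1, 0)
  clear (0,2): R0 −= (9)R2 → (1, 0, 0, 1)
  clear (3,2): R3 −= (7)R2 → (0, 0, 0, 7)
pivot(3,3)=7: scale R3 → (0, 0, 0, 1)
  clear (0,3): R0 −= (1)R3 → (1, 0, 0, 0)
  clear (1,3): R1 −= (8)R3 → (0, 1, 0, 0)

rank = 4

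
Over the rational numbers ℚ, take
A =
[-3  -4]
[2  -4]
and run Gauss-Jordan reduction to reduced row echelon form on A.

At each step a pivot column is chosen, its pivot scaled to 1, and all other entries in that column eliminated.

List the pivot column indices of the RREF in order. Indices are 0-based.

pivot(0,0)=-3: scale R0 → (1, 4/3)
  clear (1,0): R1 −= (2)R0 → (0, -20/3)
pivot(1,1)=-20/3: scale R1 → (0, 1)
  clear (0,1): R0 −= (4/3)R1 → (1, 0)

pivot columns: 0, 1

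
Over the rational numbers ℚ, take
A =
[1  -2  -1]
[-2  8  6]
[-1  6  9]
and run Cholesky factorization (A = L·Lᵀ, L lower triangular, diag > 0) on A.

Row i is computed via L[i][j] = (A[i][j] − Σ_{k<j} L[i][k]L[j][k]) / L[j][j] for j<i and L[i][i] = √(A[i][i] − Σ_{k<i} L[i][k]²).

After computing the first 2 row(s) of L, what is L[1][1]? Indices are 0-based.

Step 1: L[0][0] = √(1) = 1.
  L[1][0] = (-2) / L[0][0] = -2.
Step 2: L[1][1] = √(4) = 2.

L[1][1] = 2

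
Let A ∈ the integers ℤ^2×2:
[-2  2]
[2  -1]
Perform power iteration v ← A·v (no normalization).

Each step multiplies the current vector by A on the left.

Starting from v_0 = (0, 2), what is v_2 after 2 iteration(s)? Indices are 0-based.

v_2 = (-12, 10)

v_0 = (0, 2).
v_1 = A·v_0 = (4, -2).
v_2 = A·v_1 = (-12, 10).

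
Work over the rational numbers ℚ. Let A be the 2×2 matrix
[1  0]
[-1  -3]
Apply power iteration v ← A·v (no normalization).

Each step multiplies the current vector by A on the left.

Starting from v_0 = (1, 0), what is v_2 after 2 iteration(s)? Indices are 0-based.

v_0 = (1, 0).
v_1 = A·v_0 = (1, -1).
v_2 = A·v_1 = (1, 2).

v_2 = (1, 2)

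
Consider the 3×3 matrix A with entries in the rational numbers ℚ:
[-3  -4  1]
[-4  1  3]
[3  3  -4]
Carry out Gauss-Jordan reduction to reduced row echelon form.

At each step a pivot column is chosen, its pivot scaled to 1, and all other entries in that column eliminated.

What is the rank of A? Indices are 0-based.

pivot(0,0)=-3: scale R0 → (1, 4/3, -1/3)
  clear (1,0): R1 −= (-4)R0 → (0, 19/3, 5/3)
  clear (2,0): R2 −= (3)R0 → (0, -1, -3)
pivot(1,1)=19/3: scale R1 → (0, 1, 5/19)
  clear (0,1): R0 −= (4/3)R1 → (1, 0, -13/19)
  clear (2,1): R2 −= (-1)R1 → (0, 0, -52/19)
pivot(2,2)=-52/19: scale R2 → (0, 0, 1)
  clear (0,2): R0 −= (-13/19)R2 → (1, 0, 0)
  clear (1,2): R1 −= (5/19)R2 → (0, 1, 0)

rank = 3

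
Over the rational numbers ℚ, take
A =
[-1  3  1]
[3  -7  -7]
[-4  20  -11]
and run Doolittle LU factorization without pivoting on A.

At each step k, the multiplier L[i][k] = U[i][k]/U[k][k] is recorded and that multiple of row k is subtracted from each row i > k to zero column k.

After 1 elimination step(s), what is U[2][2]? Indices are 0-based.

[col 0] pivot -1
  R1 -= -3*R0 → (0, 2, -4)  (L[1][0] := -3)
  R2 -= 4*R0 → (0, 8, -15)  (L[2][0] := 4)

U[2][2] = -15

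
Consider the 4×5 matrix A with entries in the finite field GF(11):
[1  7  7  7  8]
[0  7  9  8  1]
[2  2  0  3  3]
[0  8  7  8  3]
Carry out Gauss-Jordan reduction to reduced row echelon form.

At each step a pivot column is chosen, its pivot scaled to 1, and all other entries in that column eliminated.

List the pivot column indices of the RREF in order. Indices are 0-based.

pivot columns: 0, 1, 2, 3

pivot(0,0)=1: scale R0 → (1, 7, 7, 7, 8)
  clear (2,0): R2 −= (2)R0 → (0, 10, 8, 0, 9)
pivot(1,1)=7: scale R1 → (0, 1, 6, 9, 8)
  clear (0,1): R0 −= (7)R1 → (1, 0, 9, 10, 7)
  clear (2,1): R2 −= (10)R1 → (0, 0, 3, 9, 6)
  clear (3,1): R3 −= (8)R1 → (0, 0, 3, 2, 5)
pivot(2,2)=3: scale R2 → (0, 0, 1, 3, 2)
  clear (0,2): R0 −= (9)R2 → (1, 0, 0, 5, 0)
  clear (1,2): R1 −= (6)R2 → (0, 1, 0, 2, 7)
  clear (3,2): R3 −= (3)R2 → (0, 0, 0, 4, 10)
pivot(3,3)=4: scale R3 → (0, 0, 0, 1, 8)
  clear (0,3): R0 −= (5)R3 → (1, 0, 0, 0, 4)
  clear (1,3): R1 −= (2)R3 → (0, 1, 0, 0, 2)
  clear (2,3): R2 −= (3)R3 → (0, 0, 1, 0, 0)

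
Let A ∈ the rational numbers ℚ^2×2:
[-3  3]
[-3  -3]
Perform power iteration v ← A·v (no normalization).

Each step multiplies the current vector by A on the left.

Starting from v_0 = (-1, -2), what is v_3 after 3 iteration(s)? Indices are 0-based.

v_3 = (-162, -54)

v_0 = (-1, -2).
v_1 = A·v_0 = (-3, 9).
v_2 = A·v_1 = (36, -18).
v_3 = A·v_2 = (-162, -54).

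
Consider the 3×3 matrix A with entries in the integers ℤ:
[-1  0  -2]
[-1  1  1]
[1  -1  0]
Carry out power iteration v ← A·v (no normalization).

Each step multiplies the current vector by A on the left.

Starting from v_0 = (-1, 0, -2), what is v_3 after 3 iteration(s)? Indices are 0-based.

v_0 = (-1, 0, -2).
v_1 = A·v_0 = (5, -1, -1).
v_2 = A·v_1 = (-3, -7, 6).
v_3 = A·v_2 = (-9, 2, 4).

v_3 = (-9, 2, 4)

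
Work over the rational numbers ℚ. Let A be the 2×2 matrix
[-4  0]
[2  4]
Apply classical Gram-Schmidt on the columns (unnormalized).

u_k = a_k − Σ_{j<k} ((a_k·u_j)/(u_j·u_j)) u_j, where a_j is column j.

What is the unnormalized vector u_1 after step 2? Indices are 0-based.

Step 1: u_0 = a_0 = (-4, 2).
Step 2: u_1 = a_1 − (2/5)·u_0 = (8/5, 16/5).

u_1 = (8/5, 16/5)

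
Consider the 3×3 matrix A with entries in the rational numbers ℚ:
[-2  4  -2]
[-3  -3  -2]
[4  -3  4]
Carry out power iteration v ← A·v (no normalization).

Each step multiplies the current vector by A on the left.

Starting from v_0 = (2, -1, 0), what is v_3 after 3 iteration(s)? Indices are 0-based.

v_3 = (38, -21, -21)

v_0 = (2, -1, 0).
v_1 = A·v_0 = (-8, -3, 11).
v_2 = A·v_1 = (-18, 11, 21).
v_3 = A·v_2 = (38, -21, -21).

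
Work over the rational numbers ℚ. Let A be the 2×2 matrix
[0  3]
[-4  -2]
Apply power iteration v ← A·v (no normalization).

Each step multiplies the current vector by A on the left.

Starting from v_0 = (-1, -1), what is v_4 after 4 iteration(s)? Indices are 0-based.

v_4 = (-216, 144)

v_0 = (-1, -1).
v_1 = A·v_0 = (-3, 6).
v_2 = A·v_1 = (18, 0).
v_3 = A·v_2 = (0, -72).
v_4 = A·v_3 = (-216, 144).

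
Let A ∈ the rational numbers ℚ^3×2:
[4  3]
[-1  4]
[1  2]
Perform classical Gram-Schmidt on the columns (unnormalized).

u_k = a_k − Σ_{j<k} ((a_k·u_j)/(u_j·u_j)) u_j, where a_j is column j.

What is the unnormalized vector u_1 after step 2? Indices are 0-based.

u_1 = (7/9, 41/9, 13/9)

Step 1: u_0 = a_0 = (4, -1, 1).
Step 2: u_1 = a_1 − (5/9)·u_0 = (7/9, 41/9, 13/9).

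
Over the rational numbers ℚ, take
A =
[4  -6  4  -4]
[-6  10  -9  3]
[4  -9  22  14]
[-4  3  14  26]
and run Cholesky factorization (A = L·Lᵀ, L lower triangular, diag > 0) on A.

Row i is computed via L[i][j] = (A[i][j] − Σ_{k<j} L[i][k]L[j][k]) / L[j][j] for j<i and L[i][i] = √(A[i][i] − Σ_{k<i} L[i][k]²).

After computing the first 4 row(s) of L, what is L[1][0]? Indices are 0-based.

Step 1: L[0][0] = √(4) = 2.
  L[1][0] = (-6) / L[0][0] = -3.
Step 2: L[1][1] = √(1) = 1.
  L[2][0] = (4) / L[0][0] = 2.
  L[2][1] = (-3) / L[1][1] = -3.
Step 3: L[2][2] = √(9) = 3.
  L[3][0] = (-4) / L[0][0] = -2.
  L[3][1] = (-3) / L[1][1] = -3.
  L[3][2] = (9) / L[2][2] = 3.
Step 4: L[3][3] = √(4) = 2.

L[1][0] = -3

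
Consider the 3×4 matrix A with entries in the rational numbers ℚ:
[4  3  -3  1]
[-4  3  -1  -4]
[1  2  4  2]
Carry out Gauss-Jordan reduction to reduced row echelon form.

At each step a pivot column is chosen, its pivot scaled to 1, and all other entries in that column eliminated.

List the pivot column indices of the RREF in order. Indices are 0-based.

pivot columns: 0, 1, 2

step 1: normalize row 0 (÷4) = (1, 3/4, -3/4, 1/4)
  row 1: subtract -4×row0 = (0, 6, -4, -3)
  row 2: subtract 1×row0 = (0, 5/4, 19/4, 7/4)
step 2: normalize row 1 (÷6) = (0, 1, -2/3, -1/2)
  row 0: subtract 3/4×row1 = (1, 0, -1/4, 5/8)
  row 2: subtract 5/4×row1 = (0, 0, 67/12, 19/8)
step 3: normalize row 2 (÷67/12) = (0, 0, 1, 57/134)
  row 0: subtract -1/4×row2 = (1, 0, 0, 49/67)
  row 1: subtract -2/3×row2 = (0, 1, 0, -29/134)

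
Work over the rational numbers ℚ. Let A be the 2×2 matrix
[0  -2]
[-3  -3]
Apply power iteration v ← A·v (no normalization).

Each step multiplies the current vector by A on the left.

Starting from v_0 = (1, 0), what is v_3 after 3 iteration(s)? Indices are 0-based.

v_3 = (-18, -45)

v_0 = (1, 0).
v_1 = A·v_0 = (0, -3).
v_2 = A·v_1 = (6, 9).
v_3 = A·v_2 = (-18, -45).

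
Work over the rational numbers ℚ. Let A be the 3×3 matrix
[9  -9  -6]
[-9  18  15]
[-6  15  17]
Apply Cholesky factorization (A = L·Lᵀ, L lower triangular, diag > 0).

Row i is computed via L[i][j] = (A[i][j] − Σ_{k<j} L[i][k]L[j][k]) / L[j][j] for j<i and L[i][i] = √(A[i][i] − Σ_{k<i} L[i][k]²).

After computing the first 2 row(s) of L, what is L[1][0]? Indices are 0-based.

Step 1: L[0][0] = √(9) = 3.
  L[1][0] = (-9) / L[0][0] = -3.
Step 2: L[1][1] = √(9) = 3.

L[1][0] = -3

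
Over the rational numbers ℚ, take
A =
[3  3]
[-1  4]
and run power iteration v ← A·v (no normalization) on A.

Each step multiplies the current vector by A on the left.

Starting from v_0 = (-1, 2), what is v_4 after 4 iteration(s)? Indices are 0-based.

v_4 = (909, 177)

v_0 = (-1, 2).
v_1 = A·v_0 = (3, 9).
v_2 = A·v_1 = (36, 33).
v_3 = A·v_2 = (207, 96).
v_4 = A·v_3 = (909, 177).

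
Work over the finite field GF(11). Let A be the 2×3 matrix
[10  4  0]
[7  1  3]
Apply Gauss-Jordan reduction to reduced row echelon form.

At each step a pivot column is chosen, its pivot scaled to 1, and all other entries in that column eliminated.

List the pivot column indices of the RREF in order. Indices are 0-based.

pivot columns: 0, 1

step 1: normalize row 0 (÷10) = (1, 7, 0)
  row 1: subtract 7×row0 = (0, 7, 3)
step 2: normalize row 1 (÷7) = (0, 1, 2)
  row 0: subtract 7×row1 = (1, 0, 8)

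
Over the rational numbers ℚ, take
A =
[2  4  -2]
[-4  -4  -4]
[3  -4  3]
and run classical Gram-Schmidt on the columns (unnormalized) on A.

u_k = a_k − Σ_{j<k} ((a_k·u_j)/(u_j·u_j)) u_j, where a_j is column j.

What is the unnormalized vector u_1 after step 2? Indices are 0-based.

Step 1: u_0 = a_0 = (2, -4, 3).
Step 2: u_1 = a_1 − (12/29)·u_0 = (92/29, -68/29, -152/29).

u_1 = (92/29, -68/29, -152/29)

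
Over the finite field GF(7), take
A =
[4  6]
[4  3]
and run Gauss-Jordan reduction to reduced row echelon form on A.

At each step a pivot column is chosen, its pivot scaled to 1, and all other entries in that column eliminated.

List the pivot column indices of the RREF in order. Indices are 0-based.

pivot columns: 0, 1

[1] R0 /= 4  ⇒  (1, 5)
     R1 -= 4·R0  ⇒  (0, 4)
[2] R1 /= 4  ⇒  (0, 1)
     R0 -= 5·R1  ⇒  (1, 0)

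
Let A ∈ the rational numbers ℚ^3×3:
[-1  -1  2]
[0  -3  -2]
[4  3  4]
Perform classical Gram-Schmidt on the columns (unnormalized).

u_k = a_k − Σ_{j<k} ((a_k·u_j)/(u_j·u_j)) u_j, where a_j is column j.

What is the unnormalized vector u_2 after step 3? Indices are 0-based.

u_2 = (228/77, -19/77, 57/77)

Step 1: u_0 = a_0 = (-1, 0, 4).
Step 2: u_1 = a_1 − (13/17)·u_0 = (-4/17, -3, -1/17).
Step 3: u_2 = a_2 − (14/17)·u_0 − (45/77)·u_1 = (228/77, -19/77, 57/77).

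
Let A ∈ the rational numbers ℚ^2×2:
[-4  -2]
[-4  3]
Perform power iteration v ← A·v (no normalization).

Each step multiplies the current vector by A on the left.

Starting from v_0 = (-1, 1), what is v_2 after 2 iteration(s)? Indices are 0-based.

v_2 = (-22, 13)

v_0 = (-1, 1).
v_1 = A·v_0 = (2, 7).
v_2 = A·v_1 = (-22, 13).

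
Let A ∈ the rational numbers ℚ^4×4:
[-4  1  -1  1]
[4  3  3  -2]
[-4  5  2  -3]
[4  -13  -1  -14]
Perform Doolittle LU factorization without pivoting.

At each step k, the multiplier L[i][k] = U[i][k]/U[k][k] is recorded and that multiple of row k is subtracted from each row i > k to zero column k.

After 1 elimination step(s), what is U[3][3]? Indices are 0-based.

Step 1: pivot at (0,0) is -4.
  row1 ← row1 − (-1)·row0  ⇒  L[1][0]=-1, U row1=(0, 4, 2, -1)
  row2 ← row2 − (1)·row0  ⇒  L[2][0]=1, U row2=(0, 4, 3, -4)
  row3 ← row3 − (-1)·row0  ⇒  L[3][0]=-1, U row3=(0, -12, -2, -13)

U[3][3] = -13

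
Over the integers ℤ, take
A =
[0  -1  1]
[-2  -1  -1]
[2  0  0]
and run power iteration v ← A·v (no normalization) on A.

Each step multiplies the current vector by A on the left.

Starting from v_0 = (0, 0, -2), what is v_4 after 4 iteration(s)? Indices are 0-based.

v_4 = (-10, 10, -12)

v_0 = (0, 0, -2).
v_1 = A·v_0 = (-2, 2, 0).
v_2 = A·v_1 = (-2, 2, -4).
v_3 = A·v_2 = (-6, 6, -4).
v_4 = A·v_3 = (-10, 10, -12).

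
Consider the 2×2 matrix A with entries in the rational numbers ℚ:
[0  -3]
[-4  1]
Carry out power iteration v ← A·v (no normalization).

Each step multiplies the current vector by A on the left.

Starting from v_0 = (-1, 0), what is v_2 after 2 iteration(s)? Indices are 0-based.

v_0 = (-1, 0).
v_1 = A·v_0 = (0, 4).
v_2 = A·v_1 = (-12, 4).

v_2 = (-12, 4)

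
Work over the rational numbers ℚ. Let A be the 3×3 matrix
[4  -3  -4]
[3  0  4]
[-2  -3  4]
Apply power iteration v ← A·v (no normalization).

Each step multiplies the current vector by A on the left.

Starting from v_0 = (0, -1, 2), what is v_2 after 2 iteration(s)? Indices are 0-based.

v_0 = (0, -1, 2).
v_1 = A·v_0 = (-5, 8, 11).
v_2 = A·v_1 = (-88, 29, 30).

v_2 = (-88, 29, 30)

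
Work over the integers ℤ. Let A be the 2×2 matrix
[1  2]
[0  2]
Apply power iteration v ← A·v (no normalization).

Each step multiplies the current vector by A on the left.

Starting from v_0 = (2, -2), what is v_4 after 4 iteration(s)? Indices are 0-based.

v_0 = (2, -2).
v_1 = A·v_0 = (-2, -4).
v_2 = A·v_1 = (-10, -8).
v_3 = A·v_2 = (-26, -16).
v_4 = A·v_3 = (-58, -32).

v_4 = (-58, -32)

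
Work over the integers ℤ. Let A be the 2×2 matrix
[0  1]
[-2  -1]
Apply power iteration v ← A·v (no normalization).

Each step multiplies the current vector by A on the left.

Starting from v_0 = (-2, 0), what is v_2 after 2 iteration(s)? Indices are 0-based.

v_2 = (4, -4)

v_0 = (-2, 0).
v_1 = A·v_0 = (0, 4).
v_2 = A·v_1 = (4, -4).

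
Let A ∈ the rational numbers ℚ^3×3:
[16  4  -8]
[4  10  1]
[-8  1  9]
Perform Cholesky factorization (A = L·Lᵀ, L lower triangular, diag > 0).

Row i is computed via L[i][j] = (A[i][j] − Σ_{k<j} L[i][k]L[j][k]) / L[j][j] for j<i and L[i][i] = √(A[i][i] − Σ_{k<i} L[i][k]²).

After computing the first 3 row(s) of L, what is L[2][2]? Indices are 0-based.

L[2][2] = 2

Step 1: L[0][0] = √(16) = 4.
  L[1][0] = (4) / L[0][0] = 1.
Step 2: L[1][1] = √(9) = 3.
  L[2][0] = (-8) / L[0][0] = -2.
  L[2][1] = (3) / L[1][1] = 1.
Step 3: L[2][2] = √(4) = 2.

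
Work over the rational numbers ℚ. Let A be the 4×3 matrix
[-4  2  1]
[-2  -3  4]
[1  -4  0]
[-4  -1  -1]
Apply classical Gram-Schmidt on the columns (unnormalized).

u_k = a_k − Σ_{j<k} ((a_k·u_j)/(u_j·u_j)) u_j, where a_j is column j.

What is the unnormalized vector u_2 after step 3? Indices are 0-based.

Step 1: u_0 = a_0 = (-4, -2, 1, -4).
Step 2: u_1 = a_1 − (-2/37)·u_0 = (66/37, -115/37, -146/37, -45/37).
Step 3: u_2 = a_2 − (-8/37)·u_0 − (-349/1106)·u_1 = (386/553, 2861/1106, -569/553, -2487/1106).

u_2 = (386/553, 2861/1106, -569/553, -2487/1106)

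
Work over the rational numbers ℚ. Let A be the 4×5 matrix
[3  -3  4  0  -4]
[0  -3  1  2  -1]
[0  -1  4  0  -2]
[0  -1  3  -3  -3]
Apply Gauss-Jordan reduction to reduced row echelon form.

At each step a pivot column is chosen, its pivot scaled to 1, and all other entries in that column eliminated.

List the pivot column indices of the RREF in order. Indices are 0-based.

pivot(0,0)=3: scale R0 → (1, -1, 4/3, 0, -4/3)
pivot(1,1)=-3: scale R1 → (0, 1, -1/3, -2/3, 1/3)
  clear (0,1): R0 −= (-1)R1 → (1, 0, 1, -2/3, -1)
  clear (2,1): R2 −= (-1)R1 → (0, 0, 11/3, -2/3, -5/3)
  clear (3,1): R3 −= (-1)R1 → (0, 0, 8/3, -11/3, -8/3)
pivot(2,2)=11/3: scale R2 → (0, 0, 1, -2/11, -5/11)
  clear (0,2): R0 −= (1)R2 → (1, 0, 0, -16/33, -6/11)
  clear (1,2): R1 −= (-1/3)R2 → (0, 1, 0, -8/11, 2/11)
  clear (3,2): R3 −= (8/3)R2 → (0, 0, 0, -35/11, -16/11)
pivot(3,3)=-35/11: scale R3 → (0, 0, 0, 1, 16/35)
  clear (0,3): R0 −= (-16/33)R3 → (1, 0, 0, 0, -34/105)
  clear (1,3): R1 −= (-8/11)R3 → (0, 1, 0, 0, 18/35)
  clear (2,3): R2 −= (-2/11)R3 → (0, 0, 1, 0, -13/35)

pivot columns: 0, 1, 2, 3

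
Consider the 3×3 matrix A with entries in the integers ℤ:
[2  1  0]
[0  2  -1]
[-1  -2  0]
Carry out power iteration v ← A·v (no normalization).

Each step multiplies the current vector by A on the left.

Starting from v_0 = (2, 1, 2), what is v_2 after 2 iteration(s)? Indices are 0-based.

v_0 = (2, 1, 2).
v_1 = A·v_0 = (5, 0, -4).
v_2 = A·v_1 = (10, 4, -5).

v_2 = (10, 4, -5)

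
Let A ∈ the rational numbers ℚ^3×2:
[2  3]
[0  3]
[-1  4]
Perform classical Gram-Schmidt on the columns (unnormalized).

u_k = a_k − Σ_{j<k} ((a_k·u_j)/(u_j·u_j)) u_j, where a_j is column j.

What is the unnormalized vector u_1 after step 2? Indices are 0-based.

u_1 = (11/5, 3, 22/5)

Step 1: u_0 = a_0 = (2, 0, -1).
Step 2: u_1 = a_1 − (2/5)·u_0 = (11/5, 3, 22/5).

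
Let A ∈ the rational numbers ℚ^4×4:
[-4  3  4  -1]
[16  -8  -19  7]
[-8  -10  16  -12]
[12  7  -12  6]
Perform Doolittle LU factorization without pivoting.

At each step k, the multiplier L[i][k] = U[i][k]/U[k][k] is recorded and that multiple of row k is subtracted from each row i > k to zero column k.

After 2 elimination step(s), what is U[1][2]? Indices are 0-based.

k=0: U[0][0]=-4
  eliminate (1,0): mult=-4, new row 1: (0, 4, -3, 3); set L[1][0]=-4
  eliminate (2,0): mult=2, new row 2: (0, -16, 8, -10); set L[2][0]=2
  eliminate (3,0): mult=-3, new row 3: (0, 16, 0, 3); set L[3][0]=-3
k=1: U[1][1]=4
  eliminate (2,1): mult=-4, new row 2: (0, 0, -4, 2); set L[2][1]=-4
  eliminate (3,1): mult=4, new row 3: (0, 0, 12, -9); set L[3][1]=4

U[1][2] = -3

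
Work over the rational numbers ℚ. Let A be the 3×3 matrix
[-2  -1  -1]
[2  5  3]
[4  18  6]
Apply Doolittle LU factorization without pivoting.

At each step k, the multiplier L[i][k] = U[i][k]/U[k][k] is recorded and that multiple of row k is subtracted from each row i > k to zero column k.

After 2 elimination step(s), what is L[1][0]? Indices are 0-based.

L[1][0] = -1

Step 1: pivot at (0,0) is -2.
  row1 ← row1 − (-1)·row0  ⇒  L[1][0]=-1, U row1=(0, 4, 2)
  row2 ← row2 − (-2)·row0  ⇒  L[2][0]=-2, U row2=(0, 16, 4)
Step 2: pivot at (1,1) is 4.
  row2 ← row2 − (4)·row1  ⇒  L[2][1]=4, U row2=(0, 0, -4)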